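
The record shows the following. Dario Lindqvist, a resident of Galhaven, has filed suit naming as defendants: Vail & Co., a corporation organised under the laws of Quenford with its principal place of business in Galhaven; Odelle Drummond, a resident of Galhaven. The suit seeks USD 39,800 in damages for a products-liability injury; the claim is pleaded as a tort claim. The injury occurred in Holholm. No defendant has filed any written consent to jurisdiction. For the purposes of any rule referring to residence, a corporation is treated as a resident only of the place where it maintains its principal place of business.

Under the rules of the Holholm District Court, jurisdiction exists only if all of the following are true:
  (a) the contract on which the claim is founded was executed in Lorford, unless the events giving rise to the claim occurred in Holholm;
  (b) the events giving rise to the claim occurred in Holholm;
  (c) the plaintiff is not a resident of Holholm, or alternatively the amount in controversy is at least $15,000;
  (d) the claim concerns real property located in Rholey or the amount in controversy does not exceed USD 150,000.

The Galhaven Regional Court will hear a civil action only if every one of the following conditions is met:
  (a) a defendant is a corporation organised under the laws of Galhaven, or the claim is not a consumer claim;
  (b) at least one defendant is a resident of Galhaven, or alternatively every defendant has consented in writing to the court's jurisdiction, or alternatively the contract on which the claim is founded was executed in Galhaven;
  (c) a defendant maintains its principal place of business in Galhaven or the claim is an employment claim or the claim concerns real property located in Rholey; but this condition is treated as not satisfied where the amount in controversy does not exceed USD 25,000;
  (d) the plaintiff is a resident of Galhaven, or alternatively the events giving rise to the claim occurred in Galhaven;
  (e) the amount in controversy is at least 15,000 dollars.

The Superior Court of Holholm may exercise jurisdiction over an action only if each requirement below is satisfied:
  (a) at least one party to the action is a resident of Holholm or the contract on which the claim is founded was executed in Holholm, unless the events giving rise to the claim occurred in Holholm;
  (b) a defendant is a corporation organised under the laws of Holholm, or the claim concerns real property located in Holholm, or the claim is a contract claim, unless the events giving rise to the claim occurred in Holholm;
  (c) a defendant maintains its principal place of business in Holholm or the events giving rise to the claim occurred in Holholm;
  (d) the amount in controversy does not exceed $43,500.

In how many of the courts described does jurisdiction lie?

3

The Holholm District Court:
  (a) No contract (and hence no place of execution) is alleged. The proviso rescues it, though: the operative events occurred in Holholm. Condition met.
  (b) The operative events occurred in Holholm. Met.
  (c) The plaintiff resides in Galhaven, which is not Holholm, which satisfies one of the alternatives. Condition met.
  (d) The amount in controversy is 39,800 dollars, within the USD 150,000 ceiling, so one alternative holds. Met.
  → The court has jurisdiction.
The Galhaven Regional Court:
  (a) The claim is a tort claim, not a consumer claim, so this disjunct is met. Satisfied.
  (b) Vail & Co. resides in Galhaven, which satisfies one of the alternatives. Condition met.
  (c) Vail & Co. has its principal place of business in Galhaven, so this disjunct is met. The exception is not triggered, since the amount in controversy is USD 39,800, above the $25,000 ceiling. Met.
  (d) The plaintiff resides in Galhaven — that alternative is enough. Satisfied.
  (e) The amount in controversy is $39,800, which meets the USD 15,000 floor. Condition met.
  → All conditions met; jurisdiction exists.
The Superior Court of Holholm:
  (a) No party resides in Holholm; no contract (and hence no place of execution) is alleged — no alternative holds. However, the operative events occurred in Holholm, so the 'unless' proviso supplies this condition. Met.
  (b) The corporate defendant(s) are organised in Quenford, not Holholm; the claim does not concern real property; the claim is a tort claim, not a contract claim — no alternative holds. The proviso rescues it, though: the operative events occurred in Holholm. Met.
  (c) The operative events occurred in Holholm, so this disjunct is met. Met.
  (d) The amount in controversy is $39,800, within the $43,500 ceiling. Met.
  → Every requirement is satisfied — jurisdiction.
Courts with jurisdiction: the Holholm District Court, the Galhaven Regional Court, the Superior Court of Holholm — 3 in total.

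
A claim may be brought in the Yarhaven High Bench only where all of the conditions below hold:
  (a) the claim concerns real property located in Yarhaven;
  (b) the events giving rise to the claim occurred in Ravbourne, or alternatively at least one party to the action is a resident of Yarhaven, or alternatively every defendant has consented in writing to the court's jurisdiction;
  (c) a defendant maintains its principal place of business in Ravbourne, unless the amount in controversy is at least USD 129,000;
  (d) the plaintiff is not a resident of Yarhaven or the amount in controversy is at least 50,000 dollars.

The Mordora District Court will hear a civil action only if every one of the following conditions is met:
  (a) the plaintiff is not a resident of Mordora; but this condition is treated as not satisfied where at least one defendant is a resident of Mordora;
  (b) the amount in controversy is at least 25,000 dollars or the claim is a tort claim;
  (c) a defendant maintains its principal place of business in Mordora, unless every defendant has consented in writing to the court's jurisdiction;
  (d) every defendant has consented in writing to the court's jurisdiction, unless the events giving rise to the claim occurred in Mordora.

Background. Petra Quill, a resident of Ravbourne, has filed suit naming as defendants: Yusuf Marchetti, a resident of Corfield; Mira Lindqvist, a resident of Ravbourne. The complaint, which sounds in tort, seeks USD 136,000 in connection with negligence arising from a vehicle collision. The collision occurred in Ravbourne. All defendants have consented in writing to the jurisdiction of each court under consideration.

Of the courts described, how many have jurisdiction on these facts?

1

The Yarhaven High Bench:
  (a) The claim does not concern real property. Not satisfied.
  (b) The operative events occurred in Ravbourne, so this disjunct is met. Condition met.
  (c) No defendant is a corporation. But the amount in controversy is 136,000 dollars, which meets the USD 129,000 floor, and the 'unless' clause therefore excuses the requirement. Condition met.
  (d) The plaintiff resides in Ravbourne, which is not Yarhaven, so this disjunct is met. Satisfied.
  → Not every requirement is met — no jurisdiction.
The Mordora District Court:
  (a) The plaintiff resides in Ravbourne, which is not Mordora. The exception is not triggered, since no defendant resides in Mordora (they reside in Corfield, Ravbourne). Satisfied.
  (b) The amount in controversy is USD 136,000, which meets the $25,000 floor, so this disjunct is met. Met.
  (c) No defendant is a corporation. But every defendant has filed written consent, and the 'unless' clause therefore excuses the requirement. Satisfied.
  (d) Every defendant has filed written consent. Met.
  → All conditions met; jurisdiction exists.
Courts with jurisdiction: the Mordora District Court — 1 in total.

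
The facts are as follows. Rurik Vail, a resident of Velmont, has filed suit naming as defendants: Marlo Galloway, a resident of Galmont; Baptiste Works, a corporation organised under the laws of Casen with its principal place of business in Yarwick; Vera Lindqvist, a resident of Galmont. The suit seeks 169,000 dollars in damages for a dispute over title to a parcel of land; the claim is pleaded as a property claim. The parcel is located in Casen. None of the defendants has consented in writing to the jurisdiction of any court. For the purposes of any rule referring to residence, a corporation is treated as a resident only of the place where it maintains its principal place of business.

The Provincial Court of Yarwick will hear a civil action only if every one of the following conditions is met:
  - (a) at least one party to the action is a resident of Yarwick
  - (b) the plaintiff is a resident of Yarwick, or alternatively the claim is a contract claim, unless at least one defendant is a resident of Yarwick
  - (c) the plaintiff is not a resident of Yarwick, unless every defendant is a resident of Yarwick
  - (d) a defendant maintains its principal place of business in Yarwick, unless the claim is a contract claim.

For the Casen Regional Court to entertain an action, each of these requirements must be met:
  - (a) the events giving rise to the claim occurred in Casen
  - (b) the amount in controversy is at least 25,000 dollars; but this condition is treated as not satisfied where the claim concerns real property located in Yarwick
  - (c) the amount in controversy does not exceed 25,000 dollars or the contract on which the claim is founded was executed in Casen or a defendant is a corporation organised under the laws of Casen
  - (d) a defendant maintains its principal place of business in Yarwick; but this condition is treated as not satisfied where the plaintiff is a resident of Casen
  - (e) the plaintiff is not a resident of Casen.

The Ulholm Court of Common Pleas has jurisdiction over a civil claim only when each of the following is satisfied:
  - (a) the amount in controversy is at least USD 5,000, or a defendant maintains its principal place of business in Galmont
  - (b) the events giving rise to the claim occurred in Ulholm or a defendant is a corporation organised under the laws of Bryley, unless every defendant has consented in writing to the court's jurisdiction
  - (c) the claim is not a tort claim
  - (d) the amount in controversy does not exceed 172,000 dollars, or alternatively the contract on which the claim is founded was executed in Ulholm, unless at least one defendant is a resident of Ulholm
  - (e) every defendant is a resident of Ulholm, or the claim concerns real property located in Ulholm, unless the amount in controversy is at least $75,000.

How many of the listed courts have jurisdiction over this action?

The Provincial Court of Yarwick:
  (a) Baptiste Works resides in Yarwick. Condition met.
  (b) The plaintiff resides in Velmont, not Yarwick; the claim is a property claim, not a contract claim — none of the alternatives is met. The proviso rescues it, though: Baptiste Works resides in Yarwick. Condition met.
  (c) The plaintiff resides in Velmont, which is not Yarwick. Satisfied.
  (d) Baptiste Works has its principal place of business in Yarwick. Satisfied.
  → Every requirement is satisfied — jurisdiction.
The Casen Regional Court:
  (a) The operative events occurred in Casen. Condition met.
  (b) The amount in controversy is $169,000, which meets the 25,000 dollars floor. The exception is not triggered, since the property lies in Casen, not Yarwick. Condition met.
  (c) Baptiste Works is organised under the laws of Casen — that alternative is enough. Condition met.
  (d) Baptiste Works has its principal place of business in Yarwick. And the carve-out is inapplicable — the plaintiff resides in Velmont, not Casen. Met.
  (e) The plaintiff resides in Velmont, which is not Casen. Condition met.
  → Every requirement is satisfied — jurisdiction.
The Ulholm Court of Common Pleas:
  (a) The amount in controversy is $169,000, which meets the $5,000 floor — that alternative is enough. Met.
  (b) The operative events occurred in Casen, not Ulholm; the corporate defendant(s) are organised in Casen, not Bryley — every alternative fails. The proviso offers no rescue either, since no such written consent has been filed. Not satisfied.
  (c) The claim is a property claim, not a tort claim. Met.
  (d) The amount in controversy is USD 169,000, within the $172,000 ceiling, so one alternative holds. Condition met.
  (e) The defendants reside as follows — Marlo Galloway in Galmont, Baptiste Works in Yarwick, Vera Lindqvist in Galmont — not all in Ulholm; the property lies in Casen, not Ulholm — none of the alternatives is met. But the amount in controversy is USD 169,000, which meets the USD 75,000 floor, and the 'unless' clause therefore excuses the requirement. Condition met.
  → At least one condition fails; no jurisdiction.
Courts with jurisdiction: the Provincial Court of Yarwick, the Casen Regional Court — 2 in total.

2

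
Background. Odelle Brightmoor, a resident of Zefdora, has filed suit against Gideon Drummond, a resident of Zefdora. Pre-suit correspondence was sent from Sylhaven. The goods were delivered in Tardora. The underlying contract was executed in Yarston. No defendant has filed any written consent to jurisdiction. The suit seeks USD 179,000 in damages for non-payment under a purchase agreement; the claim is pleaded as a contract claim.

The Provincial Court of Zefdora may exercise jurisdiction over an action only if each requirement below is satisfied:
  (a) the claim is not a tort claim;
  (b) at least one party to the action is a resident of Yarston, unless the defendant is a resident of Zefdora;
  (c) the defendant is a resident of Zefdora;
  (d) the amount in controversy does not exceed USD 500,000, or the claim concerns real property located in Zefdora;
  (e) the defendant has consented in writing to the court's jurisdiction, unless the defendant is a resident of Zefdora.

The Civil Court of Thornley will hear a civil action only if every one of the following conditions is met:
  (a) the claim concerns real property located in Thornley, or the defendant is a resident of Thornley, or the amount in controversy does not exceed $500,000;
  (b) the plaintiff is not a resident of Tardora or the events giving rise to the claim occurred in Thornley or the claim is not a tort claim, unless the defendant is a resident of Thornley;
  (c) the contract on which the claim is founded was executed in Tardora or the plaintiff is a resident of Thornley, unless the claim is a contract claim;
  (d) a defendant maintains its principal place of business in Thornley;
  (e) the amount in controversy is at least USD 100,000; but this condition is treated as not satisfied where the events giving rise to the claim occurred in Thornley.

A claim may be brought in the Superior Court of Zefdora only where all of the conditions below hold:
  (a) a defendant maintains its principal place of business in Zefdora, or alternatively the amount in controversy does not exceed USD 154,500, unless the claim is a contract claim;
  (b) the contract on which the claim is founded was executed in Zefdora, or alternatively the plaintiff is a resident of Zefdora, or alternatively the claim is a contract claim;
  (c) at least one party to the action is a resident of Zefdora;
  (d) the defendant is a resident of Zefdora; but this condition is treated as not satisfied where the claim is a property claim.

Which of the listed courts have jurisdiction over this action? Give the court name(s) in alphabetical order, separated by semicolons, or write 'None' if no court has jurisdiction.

The Provincial Court of Zefdora:
  (a) The claim is a contract claim, not a tort claim. Met.
  (b) No party resides in Yarston. The proviso rescues it, though: the defendant resides in Zefdora. Met.
  (c) The defendant resides in Zefdora. Condition met.
  (d) The amount in controversy is USD 179,000, within the 500,000 dollars ceiling, so one alternative holds. Condition met.
  (e) No such written consent has been filed. But the defendant resides in Zefdora, and the 'unless' clause therefore excuses the requirement. Condition met.
  → Every requirement is satisfied — jurisdiction.
The Civil Court of Thornley:
  (a) The amount in controversy is USD 179,000, within the USD 500,000 ceiling, which satisfies one of the alternatives. Met.
  (b) The plaintiff resides in Zefdora, which is not Tardora — that alternative is enough. Condition met.
  (c) The contract was executed in Yarston, not Tardora; the plaintiff resides in Zefdora, not Thornley — no alternative holds. But the claim is a contract claim, and the 'unless' clause therefore excuses the requirement. Condition met.
  (d) No defendant is a corporation. Not met.
  (e) The amount in controversy is 179,000 dollars, which meets the $100,000 floor. And the carve-out is inapplicable — the operative events occurred in Tardora, not Thornley. Satisfied.
  → Not every requirement is met — no jurisdiction.
The Superior Court of Zefdora:
  (a) No defendant is a corporation; the amount in controversy is $179,000, above the USD 154,500 ceiling — every alternative fails. The proviso rescues it, though: the claim is a contract claim. Met.
  (b) The plaintiff resides in Zefdora, so one alternative holds. Met.
  (c) Odelle Brightmoor resides in Zefdora. Condition met.
  (d) The defendant resides in Zefdora. And the carve-out is inapplicable — the claim is a contract claim, not a property claim. Condition met.
  → Jurisdiction lies.

the Provincial Court of Zefdora; the Superior Court of Zefdora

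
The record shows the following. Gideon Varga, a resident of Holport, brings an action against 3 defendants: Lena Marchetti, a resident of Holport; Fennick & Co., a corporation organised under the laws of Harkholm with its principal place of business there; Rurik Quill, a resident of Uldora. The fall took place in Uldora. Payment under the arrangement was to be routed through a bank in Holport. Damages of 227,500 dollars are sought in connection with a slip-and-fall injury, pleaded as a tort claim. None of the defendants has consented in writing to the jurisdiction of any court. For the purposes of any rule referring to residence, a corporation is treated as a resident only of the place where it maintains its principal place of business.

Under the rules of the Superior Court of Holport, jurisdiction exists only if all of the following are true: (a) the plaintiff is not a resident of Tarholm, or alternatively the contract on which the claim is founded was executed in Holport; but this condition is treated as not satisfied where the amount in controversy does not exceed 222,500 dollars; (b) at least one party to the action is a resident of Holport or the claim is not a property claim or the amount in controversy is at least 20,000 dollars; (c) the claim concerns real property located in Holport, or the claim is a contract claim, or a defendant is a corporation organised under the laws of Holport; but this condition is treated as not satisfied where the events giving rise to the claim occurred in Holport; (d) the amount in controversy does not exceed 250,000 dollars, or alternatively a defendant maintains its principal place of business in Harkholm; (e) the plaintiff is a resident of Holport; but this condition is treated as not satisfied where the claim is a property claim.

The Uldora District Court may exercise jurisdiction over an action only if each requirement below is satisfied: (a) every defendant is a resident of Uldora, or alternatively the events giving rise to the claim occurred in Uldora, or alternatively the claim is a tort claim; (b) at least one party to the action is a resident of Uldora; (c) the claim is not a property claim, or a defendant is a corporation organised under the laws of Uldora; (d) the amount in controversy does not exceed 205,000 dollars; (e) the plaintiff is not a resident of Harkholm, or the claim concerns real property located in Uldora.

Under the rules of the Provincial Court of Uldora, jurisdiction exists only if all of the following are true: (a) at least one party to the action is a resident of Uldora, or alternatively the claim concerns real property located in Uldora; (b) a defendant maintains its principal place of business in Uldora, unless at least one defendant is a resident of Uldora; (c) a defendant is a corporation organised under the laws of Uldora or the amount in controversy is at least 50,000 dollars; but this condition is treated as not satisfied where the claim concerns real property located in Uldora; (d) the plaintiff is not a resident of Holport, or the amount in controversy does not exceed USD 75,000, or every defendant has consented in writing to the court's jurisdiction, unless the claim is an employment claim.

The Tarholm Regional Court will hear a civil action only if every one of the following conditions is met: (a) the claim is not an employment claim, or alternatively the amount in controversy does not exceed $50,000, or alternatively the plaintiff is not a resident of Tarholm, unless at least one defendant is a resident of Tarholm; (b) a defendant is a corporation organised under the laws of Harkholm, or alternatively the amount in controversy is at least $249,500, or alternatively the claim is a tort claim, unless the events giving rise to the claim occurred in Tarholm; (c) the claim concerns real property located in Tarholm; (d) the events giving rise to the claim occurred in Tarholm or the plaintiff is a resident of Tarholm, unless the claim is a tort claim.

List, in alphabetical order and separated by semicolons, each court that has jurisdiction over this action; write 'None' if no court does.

The Superior Court of Holport:
  (a) The plaintiff resides in Holport, which is not Tarholm, which satisfies one of the alternatives. And the carve-out is inapplicable — the amount in controversy is $227,500, above the $222,500 ceiling. Met.
  (b) Gideon Varga resides in Holport, so this disjunct is met. Condition met.
  (c) The claim does not concern real property; the claim is a tort claim, not a contract claim; the corporate defendant(s) are organised in Harkholm, not Holport — none of the alternatives is met. Condition not met.
  (d) The amount in controversy is USD 227,500, within the 250,000 dollars ceiling, so one alternative holds. Condition met.
  (e) The plaintiff resides in Holport. And the carve-out is inapplicable — the claim is a tort claim, not a property claim. Met.
  → No jurisdiction.
The Uldora District Court:
  (a) The operative events occurred in Uldora, which satisfies one of the alternatives. Condition met.
  (b) Rurik Quill resides in Uldora. Met.
  (c) The claim is a tort claim, not a property claim, so one alternative holds. Condition met.
  (d) The amount in controversy is USD 227,500, above the 205,000 dollars ceiling. Not satisfied.
  (e) The plaintiff resides in Holport, which is not Harkholm, which satisfies one of the alternatives. Condition met.
  → At least one condition fails; no jurisdiction.
The Provincial Court of Uldora:
  (a) Rurik Quill resides in Uldora, so this disjunct is met. Satisfied.
  (b) The corporate defendant(s) have their principal place of business in Harkholm, not Uldora. The proviso rescues it, though: Rurik Quill resides in Uldora. Condition met.
  (c) The amount in controversy is USD 227,500, which meets the 50,000 dollars floor — that alternative is enough. The carve-out does not apply: the claim does not concern real property. Condition met.
  (d) The plaintiff resides in Holport; the amount in controversy is USD 227,500, above the $75,000 ceiling; no such written consent has been filed — every alternative fails. Nor does the 'unless' clause help: the claim is a tort claim, not an employment claim. Fails.
  → The court lacks jurisdiction.
The Tarholm Regional Court:
  (a) The claim is a tort claim, not an employment claim — that alternative is enough. Condition met.
  (b) Fennick & Co. is organised under the laws of Harkholm, so this disjunct is met. Satisfied.
  (c) The claim does not concern real property. Condition not met.
  (d) The operative events occurred in Uldora, not Tarholm; the plaintiff resides in Holport, not Tarholm — every alternative fails. However, the claim is a tort claim, so the 'unless' proviso supplies this condition. Met.
  → No jurisdiction.

None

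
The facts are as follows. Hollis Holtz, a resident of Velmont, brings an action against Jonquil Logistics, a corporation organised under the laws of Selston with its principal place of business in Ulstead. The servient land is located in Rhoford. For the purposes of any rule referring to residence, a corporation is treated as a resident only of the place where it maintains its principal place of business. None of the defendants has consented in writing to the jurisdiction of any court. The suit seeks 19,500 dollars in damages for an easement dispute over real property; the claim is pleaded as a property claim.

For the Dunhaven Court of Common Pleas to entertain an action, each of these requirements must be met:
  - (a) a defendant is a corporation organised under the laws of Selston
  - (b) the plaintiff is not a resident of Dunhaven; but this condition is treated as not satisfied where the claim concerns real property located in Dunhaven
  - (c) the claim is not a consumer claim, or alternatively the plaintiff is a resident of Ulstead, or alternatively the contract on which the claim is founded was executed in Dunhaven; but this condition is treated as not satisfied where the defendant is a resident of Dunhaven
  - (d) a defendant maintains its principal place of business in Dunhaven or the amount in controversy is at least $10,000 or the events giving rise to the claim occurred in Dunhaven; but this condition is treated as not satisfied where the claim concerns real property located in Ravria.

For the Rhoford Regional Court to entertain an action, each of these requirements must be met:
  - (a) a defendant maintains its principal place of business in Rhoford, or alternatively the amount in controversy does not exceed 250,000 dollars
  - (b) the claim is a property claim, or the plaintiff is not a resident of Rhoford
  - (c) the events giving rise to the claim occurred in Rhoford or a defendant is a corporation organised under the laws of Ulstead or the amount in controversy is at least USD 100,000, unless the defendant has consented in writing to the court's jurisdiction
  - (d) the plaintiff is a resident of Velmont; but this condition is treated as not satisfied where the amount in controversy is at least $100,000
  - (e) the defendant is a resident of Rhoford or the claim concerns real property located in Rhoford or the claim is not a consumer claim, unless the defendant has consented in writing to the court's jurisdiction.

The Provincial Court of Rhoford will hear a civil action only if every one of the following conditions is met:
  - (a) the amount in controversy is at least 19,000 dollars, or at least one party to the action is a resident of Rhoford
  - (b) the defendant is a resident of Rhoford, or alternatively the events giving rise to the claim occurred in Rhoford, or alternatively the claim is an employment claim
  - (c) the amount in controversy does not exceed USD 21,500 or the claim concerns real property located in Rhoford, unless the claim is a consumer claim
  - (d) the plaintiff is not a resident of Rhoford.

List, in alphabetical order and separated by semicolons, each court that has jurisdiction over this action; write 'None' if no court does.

the Dunhaven Court of Common Pleas; the Provincial Court of Rhoford; the Rhoford Regional Court

The Dunhaven Court of Common Pleas:
  (a) Jonquil Logistics is organised under the laws of Selston. Satisfied.
  (b) The plaintiff resides in Velmont, which is not Dunhaven. The exception is not triggered, since the property lies in Rhoford, not Dunhaven. Satisfied.
  (c) The claim is a property claim, not a consumer claim, which satisfies one of the alternatives. The carve-out does not apply: the defendant resides in Ulstead, not Dunhaven. Met.
  (d) The amount in controversy is 19,500 dollars, which meets the 10,000 dollars floor, so one alternative holds. And the carve-out is inapplicable — the property lies in Rhoford, not Ravria. Met.
  → The court has jurisdiction.
The Rhoford Regional Court:
  (a) The amount in controversy is $19,500, within the USD 250,000 ceiling, which satisfies one of the alternatives. Condition met.
  (b) The claim is a property claim, which satisfies one of the alternatives. Satisfied.
  (c) The operative events occurred in Rhoford, so one alternative holds. Satisfied.
  (d) The plaintiff resides in Velmont. The carve-out does not apply: the amount in controversy is 19,500 dollars, below the 100,000 dollars floor. Met.
  (e) The property lies in Rhoford, so one alternative holds. Met.
  → All conditions met; jurisdiction exists.
The Provincial Court of Rhoford:
  (a) The amount in controversy is USD 19,500, which meets the $19,000 floor, so this disjunct is met. Condition met.
  (b) The operative events occurred in Rhoford — that alternative is enough. Met.
  (c) The amount in controversy is 19,500 dollars, within the 21,500 dollars ceiling, so this disjunct is met. Condition met.
  (d) The plaintiff resides in Velmont, which is not Rhoford. Met.
  → All conditions met; jurisdiction exists.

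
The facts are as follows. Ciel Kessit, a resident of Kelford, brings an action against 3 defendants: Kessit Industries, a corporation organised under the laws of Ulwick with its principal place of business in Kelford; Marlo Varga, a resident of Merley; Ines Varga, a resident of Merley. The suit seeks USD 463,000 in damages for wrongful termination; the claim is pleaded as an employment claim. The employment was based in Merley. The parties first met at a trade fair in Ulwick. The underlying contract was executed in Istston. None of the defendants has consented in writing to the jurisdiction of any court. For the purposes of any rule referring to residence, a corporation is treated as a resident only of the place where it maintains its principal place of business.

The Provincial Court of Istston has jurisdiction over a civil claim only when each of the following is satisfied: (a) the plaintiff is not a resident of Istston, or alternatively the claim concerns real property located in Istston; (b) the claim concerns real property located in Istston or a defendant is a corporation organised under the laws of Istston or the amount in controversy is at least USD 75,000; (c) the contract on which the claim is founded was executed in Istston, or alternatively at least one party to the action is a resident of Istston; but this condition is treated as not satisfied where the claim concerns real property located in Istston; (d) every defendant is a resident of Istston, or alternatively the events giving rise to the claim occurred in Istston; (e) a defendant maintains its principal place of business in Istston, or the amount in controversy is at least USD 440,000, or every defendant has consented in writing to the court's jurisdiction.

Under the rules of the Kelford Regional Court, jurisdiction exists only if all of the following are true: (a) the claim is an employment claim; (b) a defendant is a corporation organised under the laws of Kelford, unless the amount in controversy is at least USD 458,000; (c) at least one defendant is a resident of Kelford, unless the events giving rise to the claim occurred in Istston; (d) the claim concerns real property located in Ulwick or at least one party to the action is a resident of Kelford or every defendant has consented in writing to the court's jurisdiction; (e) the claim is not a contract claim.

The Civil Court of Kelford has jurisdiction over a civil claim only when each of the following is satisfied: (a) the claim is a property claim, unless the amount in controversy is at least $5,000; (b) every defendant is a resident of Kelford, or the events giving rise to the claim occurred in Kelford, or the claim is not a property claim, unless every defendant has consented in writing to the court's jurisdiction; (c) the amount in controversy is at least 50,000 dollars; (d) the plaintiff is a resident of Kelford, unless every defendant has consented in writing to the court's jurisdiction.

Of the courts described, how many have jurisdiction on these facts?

2

The Provincial Court of Istston:
  (a) The plaintiff resides in Kelford, which is not Istston, so this disjunct is met. Met.
  (b) The amount in controversy is $463,000, which meets the USD 75,000 floor, so this disjunct is met. Satisfied.
  (c) The contract was executed in Istston, so one alternative holds. The carve-out does not apply: the claim does not concern real property. Satisfied.
  (d) The defendants reside as follows — Kessit Industries in Kelford, Marlo Varga in Merley, Ines Varga in Merley — not all in Istston; the operative events occurred in Merley, not Istston — none of the alternatives is met. Fails.
  (e) The amount in controversy is 463,000 dollars, which meets the USD 440,000 floor, which satisfies one of the alternatives. Met.
  → The court lacks jurisdiction.
The Kelford Regional Court:
  (a) The claim is an employment claim. Condition met.
  (b) The corporate defendant(s) are organised in Ulwick, not Kelford. But the amount in controversy is 463,000 dollars, which meets the $458,000 floor, and the 'unless' clause therefore excuses the requirement. Condition met.
  (c) Kessit Industries resides in Kelford. Satisfied.
  (d) Ciel Kessit resides in Kelford, so this disjunct is met. Met.
  (e) The claim is an employment claim, not a contract claim. Satisfied.
  → Jurisdiction lies.
The Civil Court of Kelford:
  (a) The claim is an employment claim, not a property claim. However, the amount in controversy is $463,000, which meets the USD 5,000 floor, so the 'unless' proviso supplies this condition. Condition met.
  (b) The claim is an employment claim, not a property claim, which satisfies one of the alternatives. Satisfied.
  (c) The amount in controversy is USD 463,000, which meets the USD 50,000 floor. Satisfied.
  (d) The plaintiff resides in Kelford. Met.
  → The court has jurisdiction.
Courts with jurisdiction: the Kelford Regional Court, the Civil Court of Kelford — 2 in total.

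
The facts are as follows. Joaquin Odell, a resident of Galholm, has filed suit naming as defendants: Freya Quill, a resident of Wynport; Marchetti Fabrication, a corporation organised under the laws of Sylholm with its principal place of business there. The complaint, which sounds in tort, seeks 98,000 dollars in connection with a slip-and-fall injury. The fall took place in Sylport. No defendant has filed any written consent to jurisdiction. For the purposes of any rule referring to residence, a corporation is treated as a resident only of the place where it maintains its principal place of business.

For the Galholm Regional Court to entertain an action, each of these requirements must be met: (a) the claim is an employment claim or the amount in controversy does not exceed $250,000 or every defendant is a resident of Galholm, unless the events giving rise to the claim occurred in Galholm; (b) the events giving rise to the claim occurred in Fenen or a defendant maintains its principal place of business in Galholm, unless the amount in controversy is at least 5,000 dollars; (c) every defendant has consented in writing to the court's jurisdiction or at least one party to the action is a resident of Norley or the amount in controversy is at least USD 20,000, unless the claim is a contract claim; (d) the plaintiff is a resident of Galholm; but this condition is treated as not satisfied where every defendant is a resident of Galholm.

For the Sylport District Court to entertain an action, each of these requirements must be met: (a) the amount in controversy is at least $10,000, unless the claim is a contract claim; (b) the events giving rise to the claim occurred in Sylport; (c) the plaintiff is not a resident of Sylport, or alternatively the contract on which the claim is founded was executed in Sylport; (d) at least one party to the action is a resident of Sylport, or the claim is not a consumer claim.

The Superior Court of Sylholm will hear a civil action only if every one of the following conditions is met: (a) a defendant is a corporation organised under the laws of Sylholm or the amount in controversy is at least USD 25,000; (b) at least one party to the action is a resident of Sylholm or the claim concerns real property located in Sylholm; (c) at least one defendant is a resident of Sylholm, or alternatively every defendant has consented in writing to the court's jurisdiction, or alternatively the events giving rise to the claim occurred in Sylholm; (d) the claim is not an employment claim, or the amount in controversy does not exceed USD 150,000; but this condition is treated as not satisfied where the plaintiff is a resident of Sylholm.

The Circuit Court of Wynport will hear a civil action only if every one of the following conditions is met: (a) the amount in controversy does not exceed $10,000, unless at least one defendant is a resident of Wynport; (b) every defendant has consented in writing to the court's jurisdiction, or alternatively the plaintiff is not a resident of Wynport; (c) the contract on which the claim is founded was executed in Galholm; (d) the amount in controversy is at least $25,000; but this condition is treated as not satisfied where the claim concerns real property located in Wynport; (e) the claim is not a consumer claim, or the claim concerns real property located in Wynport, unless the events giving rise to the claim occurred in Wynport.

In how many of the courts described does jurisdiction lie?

3

The Galholm Regional Court:
  (a) The amount in controversy is 98,000 dollars, within the 250,000 dollars ceiling, so one alternative holds. Condition met.
  (b) The operative events occurred in Sylport, not Fenen; the corporate defendant(s) have their principal place of business in Sylholm, not Galholm — every alternative fails. The proviso rescues it, though: the amount in controversy is 98,000 dollars, which meets the 5,000 dollars floor. Condition met.
  (c) The amount in controversy is 98,000 dollars, which meets the USD 20,000 floor — that alternative is enough. Satisfied.
  (d) The plaintiff resides in Galholm. And the carve-out is inapplicable — the defendants reside as follows — Freya Quill in Wynport, Marchetti Fabrication in Sylholm — not all in Galholm. Met.
  → The court has jurisdiction.
The Sylport District Court:
  (a) The amount in controversy is $98,000, which meets the 10,000 dollars floor. Condition met.
  (b) The operative events occurred in Sylport. Satisfied.
  (c) The plaintiff resides in Galholm, which is not Sylport, so this disjunct is met. Satisfied.
  (d) The claim is a tort claim, not a consumer claim — that alternative is enough. Condition met.
  → All conditions met; jurisdiction exists.
The Superior Court of Sylholm:
  (a) Marchetti Fabrication is organised under the laws of Sylholm, so one alternative holds. Condition met.
  (b) Marchetti Fabrication resides in Sylholm, which satisfies one of the alternatives. Met.
  (c) Marchetti Fabrication resides in Sylholm, so this disjunct is met. Condition met.
  (d) The claim is a tort claim, not an employment claim — that alternative is enough. The carve-out does not apply: the plaintiff resides in Galholm, not Sylholm. Met.
  → All conditions met; jurisdiction exists.
The Circuit Court of Wynport:
  (a) The amount in controversy is $98,000, above the 10,000 dollars ceiling. The proviso rescues it, though: Freya Quill resides in Wynport. Satisfied.
  (b) The plaintiff resides in Galholm, which is not Wynport, so this disjunct is met. Condition met.
  (c) No contract (and hence no place of execution) is alleged. Not satisfied.
  (d) The amount in controversy is 98,000 dollars, which meets the $25,000 floor. The carve-out does not apply: the claim does not concern real property. Satisfied.
  (e) The claim is a tort claim, not a consumer claim — that alternative is enough. Met.
  → The court lacks jurisdiction.
Courts with jurisdiction: the Galholm Regional Court, the Sylport District Court, the Superior Court of Sylholm — 3 in total.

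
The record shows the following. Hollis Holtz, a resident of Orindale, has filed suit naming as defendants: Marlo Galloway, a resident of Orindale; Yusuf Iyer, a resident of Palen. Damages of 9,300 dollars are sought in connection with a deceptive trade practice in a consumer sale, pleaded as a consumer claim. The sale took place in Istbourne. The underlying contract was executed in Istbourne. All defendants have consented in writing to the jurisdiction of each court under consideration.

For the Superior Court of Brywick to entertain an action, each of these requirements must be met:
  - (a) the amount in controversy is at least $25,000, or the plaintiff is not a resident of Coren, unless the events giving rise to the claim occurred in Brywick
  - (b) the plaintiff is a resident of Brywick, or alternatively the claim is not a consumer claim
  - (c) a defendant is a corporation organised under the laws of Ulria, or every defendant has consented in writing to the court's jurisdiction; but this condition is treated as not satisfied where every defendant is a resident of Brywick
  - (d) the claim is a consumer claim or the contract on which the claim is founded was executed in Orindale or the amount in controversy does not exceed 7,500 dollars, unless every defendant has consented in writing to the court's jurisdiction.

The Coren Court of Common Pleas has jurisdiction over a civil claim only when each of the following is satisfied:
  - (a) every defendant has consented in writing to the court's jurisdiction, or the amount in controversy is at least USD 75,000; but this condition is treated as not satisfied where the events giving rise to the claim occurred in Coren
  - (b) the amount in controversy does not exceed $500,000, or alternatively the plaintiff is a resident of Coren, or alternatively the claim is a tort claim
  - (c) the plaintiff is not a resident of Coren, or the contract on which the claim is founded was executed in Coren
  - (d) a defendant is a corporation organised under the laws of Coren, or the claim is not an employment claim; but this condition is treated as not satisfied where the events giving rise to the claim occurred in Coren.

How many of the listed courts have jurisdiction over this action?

The Superior Court of Brywick:
  (a) The plaintiff resides in Orindale, which is not Coren, which satisfies one of the alternatives. Met.
  (b) The plaintiff resides in Orindale, not Brywick; the claim is a consumer claim — none of the alternatives is met. Not met.
  (c) Every defendant has filed written consent, which satisfies one of the alternatives. And the carve-out is inapplicable — the defendants reside as follows — Marlo Galloway in Orindale, Yusuf Iyer in Palen — not all in Brywick. Met.
  (d) The claim is a consumer claim, so one alternative holds. Satisfied.
  → At least one condition fails; no jurisdiction.
The Coren Court of Common Pleas:
  (a) Every defendant has filed written consent — that alternative is enough. And the carve-out is inapplicable — the operative events occurred in Istbourne, not Coren. Condition met.
  (b) The amount in controversy is 9,300 dollars, within the $500,000 ceiling, so one alternative holds. Satisfied.
  (c) The plaintiff resides in Orindale, which is not Coren — that alternative is enough. Met.
  (d) The claim is a consumer claim, not an employment claim, so this disjunct is met. The exception is not triggered, since the operative events occurred in Istbourne, not Coren. Condition met.
  → Jurisdiction lies.
Courts with jurisdiction: the Coren Court of Common Pleas — 1 in total.

1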